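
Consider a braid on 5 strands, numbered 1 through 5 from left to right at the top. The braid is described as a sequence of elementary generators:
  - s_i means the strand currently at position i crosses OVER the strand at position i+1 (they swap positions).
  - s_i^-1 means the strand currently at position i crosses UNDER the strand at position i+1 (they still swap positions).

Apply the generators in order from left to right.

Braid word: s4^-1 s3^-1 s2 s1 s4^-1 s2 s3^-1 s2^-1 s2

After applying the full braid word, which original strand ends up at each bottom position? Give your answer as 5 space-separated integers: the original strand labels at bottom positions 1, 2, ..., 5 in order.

Gen 1 (s4^-1): strand 4 crosses under strand 5. Perm now: [1 2 3 5 4]
Gen 2 (s3^-1): strand 3 crosses under strand 5. Perm now: [1 2 5 3 4]
Gen 3 (s2): strand 2 crosses over strand 5. Perm now: [1 5 2 3 4]
Gen 4 (s1): strand 1 crosses over strand 5. Perm now: [5 1 2 3 4]
Gen 5 (s4^-1): strand 3 crosses under strand 4. Perm now: [5 1 2 4 3]
Gen 6 (s2): strand 1 crosses over strand 2. Perm now: [5 2 1 4 3]
Gen 7 (s3^-1): strand 1 crosses under strand 4. Perm now: [5 2 4 1 3]
Gen 8 (s2^-1): strand 2 crosses under strand 4. Perm now: [5 4 2 1 3]
Gen 9 (s2): strand 4 crosses over strand 2. Perm now: [5 2 4 1 3]

Answer: 5 2 4 1 3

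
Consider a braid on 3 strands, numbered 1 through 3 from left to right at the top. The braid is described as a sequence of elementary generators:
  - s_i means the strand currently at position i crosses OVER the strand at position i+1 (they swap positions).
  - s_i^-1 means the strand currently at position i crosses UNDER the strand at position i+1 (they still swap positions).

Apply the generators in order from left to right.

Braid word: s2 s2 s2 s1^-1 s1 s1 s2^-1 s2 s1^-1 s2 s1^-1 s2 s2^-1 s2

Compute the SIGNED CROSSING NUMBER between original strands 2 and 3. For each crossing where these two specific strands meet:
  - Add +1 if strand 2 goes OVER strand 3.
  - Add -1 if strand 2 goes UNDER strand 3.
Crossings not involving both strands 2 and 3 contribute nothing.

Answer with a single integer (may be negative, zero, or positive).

Gen 1: 2 over 3. Both 2&3? yes. Contrib: +1. Sum: 1
Gen 2: 3 over 2. Both 2&3? yes. Contrib: -1. Sum: 0
Gen 3: 2 over 3. Both 2&3? yes. Contrib: +1. Sum: 1
Gen 4: crossing 1x3. Both 2&3? no. Sum: 1
Gen 5: crossing 3x1. Both 2&3? no. Sum: 1
Gen 6: crossing 1x3. Both 2&3? no. Sum: 1
Gen 7: crossing 1x2. Both 2&3? no. Sum: 1
Gen 8: crossing 2x1. Both 2&3? no. Sum: 1
Gen 9: crossing 3x1. Both 2&3? no. Sum: 1
Gen 10: 3 over 2. Both 2&3? yes. Contrib: -1. Sum: 0
Gen 11: crossing 1x2. Both 2&3? no. Sum: 0
Gen 12: crossing 1x3. Both 2&3? no. Sum: 0
Gen 13: crossing 3x1. Both 2&3? no. Sum: 0
Gen 14: crossing 1x3. Both 2&3? no. Sum: 0

Answer: 0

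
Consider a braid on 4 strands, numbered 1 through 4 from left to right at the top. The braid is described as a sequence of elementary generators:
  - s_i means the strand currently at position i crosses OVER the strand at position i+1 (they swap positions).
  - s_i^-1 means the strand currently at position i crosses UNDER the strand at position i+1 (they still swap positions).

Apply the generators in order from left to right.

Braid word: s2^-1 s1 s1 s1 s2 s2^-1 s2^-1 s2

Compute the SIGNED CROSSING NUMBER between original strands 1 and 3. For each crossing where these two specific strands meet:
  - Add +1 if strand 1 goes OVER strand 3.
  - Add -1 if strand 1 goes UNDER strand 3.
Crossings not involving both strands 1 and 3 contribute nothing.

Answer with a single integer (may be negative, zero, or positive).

Answer: 1

Derivation:
Gen 1: crossing 2x3. Both 1&3? no. Sum: 0
Gen 2: 1 over 3. Both 1&3? yes. Contrib: +1. Sum: 1
Gen 3: 3 over 1. Both 1&3? yes. Contrib: -1. Sum: 0
Gen 4: 1 over 3. Both 1&3? yes. Contrib: +1. Sum: 1
Gen 5: crossing 1x2. Both 1&3? no. Sum: 1
Gen 6: crossing 2x1. Both 1&3? no. Sum: 1
Gen 7: crossing 1x2. Both 1&3? no. Sum: 1
Gen 8: crossing 2x1. Both 1&3? no. Sum: 1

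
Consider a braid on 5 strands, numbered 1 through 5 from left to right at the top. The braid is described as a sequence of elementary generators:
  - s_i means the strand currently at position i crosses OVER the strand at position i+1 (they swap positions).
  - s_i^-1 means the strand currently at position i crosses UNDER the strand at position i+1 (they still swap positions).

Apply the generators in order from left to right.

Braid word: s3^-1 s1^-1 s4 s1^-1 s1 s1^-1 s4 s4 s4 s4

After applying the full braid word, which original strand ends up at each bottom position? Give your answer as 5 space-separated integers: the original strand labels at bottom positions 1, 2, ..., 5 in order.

Answer: 1 2 4 5 3

Derivation:
Gen 1 (s3^-1): strand 3 crosses under strand 4. Perm now: [1 2 4 3 5]
Gen 2 (s1^-1): strand 1 crosses under strand 2. Perm now: [2 1 4 3 5]
Gen 3 (s4): strand 3 crosses over strand 5. Perm now: [2 1 4 5 3]
Gen 4 (s1^-1): strand 2 crosses under strand 1. Perm now: [1 2 4 5 3]
Gen 5 (s1): strand 1 crosses over strand 2. Perm now: [2 1 4 5 3]
Gen 6 (s1^-1): strand 2 crosses under strand 1. Perm now: [1 2 4 5 3]
Gen 7 (s4): strand 5 crosses over strand 3. Perm now: [1 2 4 3 5]
Gen 8 (s4): strand 3 crosses over strand 5. Perm now: [1 2 4 5 3]
Gen 9 (s4): strand 5 crosses over strand 3. Perm now: [1 2 4 3 5]
Gen 10 (s4): strand 3 crosses over strand 5. Perm now: [1 2 4 5 3]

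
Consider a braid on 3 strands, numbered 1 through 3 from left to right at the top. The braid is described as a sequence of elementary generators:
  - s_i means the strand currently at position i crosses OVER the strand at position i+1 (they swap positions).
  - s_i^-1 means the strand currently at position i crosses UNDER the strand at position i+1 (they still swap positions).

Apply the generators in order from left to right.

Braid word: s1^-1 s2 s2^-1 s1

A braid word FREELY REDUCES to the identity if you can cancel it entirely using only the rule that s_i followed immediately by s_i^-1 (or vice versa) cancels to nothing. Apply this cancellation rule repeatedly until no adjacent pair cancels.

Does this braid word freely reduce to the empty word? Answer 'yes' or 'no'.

Gen 1 (s1^-1): push. Stack: [s1^-1]
Gen 2 (s2): push. Stack: [s1^-1 s2]
Gen 3 (s2^-1): cancels prior s2. Stack: [s1^-1]
Gen 4 (s1): cancels prior s1^-1. Stack: []
Reduced word: (empty)

Answer: yes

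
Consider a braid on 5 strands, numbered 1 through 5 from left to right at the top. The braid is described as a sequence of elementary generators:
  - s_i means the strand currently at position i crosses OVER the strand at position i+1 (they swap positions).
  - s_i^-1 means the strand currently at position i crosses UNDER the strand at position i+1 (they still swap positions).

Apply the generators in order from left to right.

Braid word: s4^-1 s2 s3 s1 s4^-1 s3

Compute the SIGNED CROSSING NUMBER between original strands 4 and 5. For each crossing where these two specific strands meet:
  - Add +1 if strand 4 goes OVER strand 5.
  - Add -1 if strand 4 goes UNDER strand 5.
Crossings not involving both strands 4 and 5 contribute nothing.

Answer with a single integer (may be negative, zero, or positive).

Answer: -2

Derivation:
Gen 1: 4 under 5. Both 4&5? yes. Contrib: -1. Sum: -1
Gen 2: crossing 2x3. Both 4&5? no. Sum: -1
Gen 3: crossing 2x5. Both 4&5? no. Sum: -1
Gen 4: crossing 1x3. Both 4&5? no. Sum: -1
Gen 5: crossing 2x4. Both 4&5? no. Sum: -1
Gen 6: 5 over 4. Both 4&5? yes. Contrib: -1. Sum: -2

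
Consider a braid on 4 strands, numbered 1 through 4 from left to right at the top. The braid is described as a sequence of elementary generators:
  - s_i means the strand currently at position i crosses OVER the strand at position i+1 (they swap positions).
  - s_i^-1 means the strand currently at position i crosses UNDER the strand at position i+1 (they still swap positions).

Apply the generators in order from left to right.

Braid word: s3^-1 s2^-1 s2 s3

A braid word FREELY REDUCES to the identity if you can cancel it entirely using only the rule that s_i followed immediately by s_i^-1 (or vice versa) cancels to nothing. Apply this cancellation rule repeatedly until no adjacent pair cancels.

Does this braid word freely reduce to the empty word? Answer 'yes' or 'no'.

Gen 1 (s3^-1): push. Stack: [s3^-1]
Gen 2 (s2^-1): push. Stack: [s3^-1 s2^-1]
Gen 3 (s2): cancels prior s2^-1. Stack: [s3^-1]
Gen 4 (s3): cancels prior s3^-1. Stack: []
Reduced word: (empty)

Answer: yes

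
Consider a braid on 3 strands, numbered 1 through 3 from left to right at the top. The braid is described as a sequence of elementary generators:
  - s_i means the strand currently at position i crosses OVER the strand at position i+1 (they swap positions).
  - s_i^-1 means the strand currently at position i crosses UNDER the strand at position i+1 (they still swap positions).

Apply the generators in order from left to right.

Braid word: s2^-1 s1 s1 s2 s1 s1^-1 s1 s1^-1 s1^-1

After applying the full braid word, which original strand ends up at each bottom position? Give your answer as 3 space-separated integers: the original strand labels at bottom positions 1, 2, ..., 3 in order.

Answer: 2 1 3

Derivation:
Gen 1 (s2^-1): strand 2 crosses under strand 3. Perm now: [1 3 2]
Gen 2 (s1): strand 1 crosses over strand 3. Perm now: [3 1 2]
Gen 3 (s1): strand 3 crosses over strand 1. Perm now: [1 3 2]
Gen 4 (s2): strand 3 crosses over strand 2. Perm now: [1 2 3]
Gen 5 (s1): strand 1 crosses over strand 2. Perm now: [2 1 3]
Gen 6 (s1^-1): strand 2 crosses under strand 1. Perm now: [1 2 3]
Gen 7 (s1): strand 1 crosses over strand 2. Perm now: [2 1 3]
Gen 8 (s1^-1): strand 2 crosses under strand 1. Perm now: [1 2 3]
Gen 9 (s1^-1): strand 1 crosses under strand 2. Perm now: [2 1 3]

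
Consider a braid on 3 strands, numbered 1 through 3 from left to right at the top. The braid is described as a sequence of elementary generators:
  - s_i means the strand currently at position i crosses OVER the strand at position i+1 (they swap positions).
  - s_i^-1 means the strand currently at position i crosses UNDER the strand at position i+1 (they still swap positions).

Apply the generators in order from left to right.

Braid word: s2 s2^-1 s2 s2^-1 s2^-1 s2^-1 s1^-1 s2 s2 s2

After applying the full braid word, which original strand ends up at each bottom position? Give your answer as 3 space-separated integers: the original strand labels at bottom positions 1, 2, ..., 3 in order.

Gen 1 (s2): strand 2 crosses over strand 3. Perm now: [1 3 2]
Gen 2 (s2^-1): strand 3 crosses under strand 2. Perm now: [1 2 3]
Gen 3 (s2): strand 2 crosses over strand 3. Perm now: [1 3 2]
Gen 4 (s2^-1): strand 3 crosses under strand 2. Perm now: [1 2 3]
Gen 5 (s2^-1): strand 2 crosses under strand 3. Perm now: [1 3 2]
Gen 6 (s2^-1): strand 3 crosses under strand 2. Perm now: [1 2 3]
Gen 7 (s1^-1): strand 1 crosses under strand 2. Perm now: [2 1 3]
Gen 8 (s2): strand 1 crosses over strand 3. Perm now: [2 3 1]
Gen 9 (s2): strand 3 crosses over strand 1. Perm now: [2 1 3]
Gen 10 (s2): strand 1 crosses over strand 3. Perm now: [2 3 1]

Answer: 2 3 1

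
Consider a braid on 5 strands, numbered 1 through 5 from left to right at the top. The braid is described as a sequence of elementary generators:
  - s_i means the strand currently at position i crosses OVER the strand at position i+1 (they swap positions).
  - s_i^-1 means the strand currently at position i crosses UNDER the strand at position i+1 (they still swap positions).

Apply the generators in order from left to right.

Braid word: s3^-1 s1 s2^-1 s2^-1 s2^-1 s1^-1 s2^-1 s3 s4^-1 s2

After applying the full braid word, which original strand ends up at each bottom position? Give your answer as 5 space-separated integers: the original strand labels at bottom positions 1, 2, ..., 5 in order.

Answer: 4 3 1 5 2

Derivation:
Gen 1 (s3^-1): strand 3 crosses under strand 4. Perm now: [1 2 4 3 5]
Gen 2 (s1): strand 1 crosses over strand 2. Perm now: [2 1 4 3 5]
Gen 3 (s2^-1): strand 1 crosses under strand 4. Perm now: [2 4 1 3 5]
Gen 4 (s2^-1): strand 4 crosses under strand 1. Perm now: [2 1 4 3 5]
Gen 5 (s2^-1): strand 1 crosses under strand 4. Perm now: [2 4 1 3 5]
Gen 6 (s1^-1): strand 2 crosses under strand 4. Perm now: [4 2 1 3 5]
Gen 7 (s2^-1): strand 2 crosses under strand 1. Perm now: [4 1 2 3 5]
Gen 8 (s3): strand 2 crosses over strand 3. Perm now: [4 1 3 2 5]
Gen 9 (s4^-1): strand 2 crosses under strand 5. Perm now: [4 1 3 5 2]
Gen 10 (s2): strand 1 crosses over strand 3. Perm now: [4 3 1 5 2]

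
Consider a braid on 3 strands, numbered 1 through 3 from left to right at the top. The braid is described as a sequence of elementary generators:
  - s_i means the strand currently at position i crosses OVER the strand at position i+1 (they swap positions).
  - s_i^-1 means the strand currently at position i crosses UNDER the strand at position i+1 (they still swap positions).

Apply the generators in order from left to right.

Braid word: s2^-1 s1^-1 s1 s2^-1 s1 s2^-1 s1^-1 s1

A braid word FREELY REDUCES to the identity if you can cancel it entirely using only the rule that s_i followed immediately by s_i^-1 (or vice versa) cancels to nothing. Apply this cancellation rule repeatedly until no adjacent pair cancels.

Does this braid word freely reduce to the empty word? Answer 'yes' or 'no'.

Answer: no

Derivation:
Gen 1 (s2^-1): push. Stack: [s2^-1]
Gen 2 (s1^-1): push. Stack: [s2^-1 s1^-1]
Gen 3 (s1): cancels prior s1^-1. Stack: [s2^-1]
Gen 4 (s2^-1): push. Stack: [s2^-1 s2^-1]
Gen 5 (s1): push. Stack: [s2^-1 s2^-1 s1]
Gen 6 (s2^-1): push. Stack: [s2^-1 s2^-1 s1 s2^-1]
Gen 7 (s1^-1): push. Stack: [s2^-1 s2^-1 s1 s2^-1 s1^-1]
Gen 8 (s1): cancels prior s1^-1. Stack: [s2^-1 s2^-1 s1 s2^-1]
Reduced word: s2^-1 s2^-1 s1 s2^-1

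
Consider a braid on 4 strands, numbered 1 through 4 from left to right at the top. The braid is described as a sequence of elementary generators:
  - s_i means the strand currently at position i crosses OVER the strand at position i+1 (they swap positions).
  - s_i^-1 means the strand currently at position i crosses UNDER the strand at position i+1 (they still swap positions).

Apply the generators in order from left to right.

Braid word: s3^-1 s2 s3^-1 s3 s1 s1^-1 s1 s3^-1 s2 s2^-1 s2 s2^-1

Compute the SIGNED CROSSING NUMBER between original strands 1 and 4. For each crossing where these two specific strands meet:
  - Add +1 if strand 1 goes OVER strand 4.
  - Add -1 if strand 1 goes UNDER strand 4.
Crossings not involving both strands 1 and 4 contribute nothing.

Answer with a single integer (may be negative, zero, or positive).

Gen 1: crossing 3x4. Both 1&4? no. Sum: 0
Gen 2: crossing 2x4. Both 1&4? no. Sum: 0
Gen 3: crossing 2x3. Both 1&4? no. Sum: 0
Gen 4: crossing 3x2. Both 1&4? no. Sum: 0
Gen 5: 1 over 4. Both 1&4? yes. Contrib: +1. Sum: 1
Gen 6: 4 under 1. Both 1&4? yes. Contrib: +1. Sum: 2
Gen 7: 1 over 4. Both 1&4? yes. Contrib: +1. Sum: 3
Gen 8: crossing 2x3. Both 1&4? no. Sum: 3
Gen 9: crossing 1x3. Both 1&4? no. Sum: 3
Gen 10: crossing 3x1. Both 1&4? no. Sum: 3
Gen 11: crossing 1x3. Both 1&4? no. Sum: 3
Gen 12: crossing 3x1. Both 1&4? no. Sum: 3

Answer: 3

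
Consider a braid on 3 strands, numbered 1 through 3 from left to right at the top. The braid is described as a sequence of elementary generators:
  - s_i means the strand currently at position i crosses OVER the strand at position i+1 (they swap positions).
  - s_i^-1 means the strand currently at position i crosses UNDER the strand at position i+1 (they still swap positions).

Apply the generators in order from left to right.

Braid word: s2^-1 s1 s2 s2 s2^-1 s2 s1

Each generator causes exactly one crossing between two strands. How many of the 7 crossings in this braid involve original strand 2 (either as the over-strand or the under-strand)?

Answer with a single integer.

Answer: 5

Derivation:
Gen 1: crossing 2x3. Involves strand 2? yes. Count so far: 1
Gen 2: crossing 1x3. Involves strand 2? no. Count so far: 1
Gen 3: crossing 1x2. Involves strand 2? yes. Count so far: 2
Gen 4: crossing 2x1. Involves strand 2? yes. Count so far: 3
Gen 5: crossing 1x2. Involves strand 2? yes. Count so far: 4
Gen 6: crossing 2x1. Involves strand 2? yes. Count so far: 5
Gen 7: crossing 3x1. Involves strand 2? no. Count so far: 5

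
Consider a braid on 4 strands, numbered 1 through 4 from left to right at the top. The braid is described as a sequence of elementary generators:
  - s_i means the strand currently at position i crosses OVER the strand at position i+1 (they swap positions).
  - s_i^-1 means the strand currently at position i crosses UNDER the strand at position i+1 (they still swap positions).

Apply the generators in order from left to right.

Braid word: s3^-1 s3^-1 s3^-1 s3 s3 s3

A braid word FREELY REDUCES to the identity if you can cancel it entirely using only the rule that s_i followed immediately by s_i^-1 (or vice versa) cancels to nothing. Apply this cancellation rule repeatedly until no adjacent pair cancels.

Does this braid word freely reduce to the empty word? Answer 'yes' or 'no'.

Gen 1 (s3^-1): push. Stack: [s3^-1]
Gen 2 (s3^-1): push. Stack: [s3^-1 s3^-1]
Gen 3 (s3^-1): push. Stack: [s3^-1 s3^-1 s3^-1]
Gen 4 (s3): cancels prior s3^-1. Stack: [s3^-1 s3^-1]
Gen 5 (s3): cancels prior s3^-1. Stack: [s3^-1]
Gen 6 (s3): cancels prior s3^-1. Stack: []
Reduced word: (empty)

Answer: yes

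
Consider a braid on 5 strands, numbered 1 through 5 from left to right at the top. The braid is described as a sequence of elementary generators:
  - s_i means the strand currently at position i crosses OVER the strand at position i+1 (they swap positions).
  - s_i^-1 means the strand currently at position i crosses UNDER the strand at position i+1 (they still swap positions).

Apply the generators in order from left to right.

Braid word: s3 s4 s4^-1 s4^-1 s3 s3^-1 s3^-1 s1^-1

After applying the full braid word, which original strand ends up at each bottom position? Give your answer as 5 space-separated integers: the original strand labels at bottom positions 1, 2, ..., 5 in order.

Answer: 2 1 5 4 3

Derivation:
Gen 1 (s3): strand 3 crosses over strand 4. Perm now: [1 2 4 3 5]
Gen 2 (s4): strand 3 crosses over strand 5. Perm now: [1 2 4 5 3]
Gen 3 (s4^-1): strand 5 crosses under strand 3. Perm now: [1 2 4 3 5]
Gen 4 (s4^-1): strand 3 crosses under strand 5. Perm now: [1 2 4 5 3]
Gen 5 (s3): strand 4 crosses over strand 5. Perm now: [1 2 5 4 3]
Gen 6 (s3^-1): strand 5 crosses under strand 4. Perm now: [1 2 4 5 3]
Gen 7 (s3^-1): strand 4 crosses under strand 5. Perm now: [1 2 5 4 3]
Gen 8 (s1^-1): strand 1 crosses under strand 2. Perm now: [2 1 5 4 3]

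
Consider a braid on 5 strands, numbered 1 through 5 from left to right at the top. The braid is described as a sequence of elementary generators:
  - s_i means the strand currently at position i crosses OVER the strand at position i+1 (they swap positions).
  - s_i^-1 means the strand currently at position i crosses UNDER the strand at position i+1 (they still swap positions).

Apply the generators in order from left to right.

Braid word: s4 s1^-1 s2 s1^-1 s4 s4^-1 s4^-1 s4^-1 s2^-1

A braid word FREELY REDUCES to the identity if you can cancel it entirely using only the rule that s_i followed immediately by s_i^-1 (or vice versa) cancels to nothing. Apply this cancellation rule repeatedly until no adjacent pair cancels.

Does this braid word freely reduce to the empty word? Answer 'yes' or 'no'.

Gen 1 (s4): push. Stack: [s4]
Gen 2 (s1^-1): push. Stack: [s4 s1^-1]
Gen 3 (s2): push. Stack: [s4 s1^-1 s2]
Gen 4 (s1^-1): push. Stack: [s4 s1^-1 s2 s1^-1]
Gen 5 (s4): push. Stack: [s4 s1^-1 s2 s1^-1 s4]
Gen 6 (s4^-1): cancels prior s4. Stack: [s4 s1^-1 s2 s1^-1]
Gen 7 (s4^-1): push. Stack: [s4 s1^-1 s2 s1^-1 s4^-1]
Gen 8 (s4^-1): push. Stack: [s4 s1^-1 s2 s1^-1 s4^-1 s4^-1]
Gen 9 (s2^-1): push. Stack: [s4 s1^-1 s2 s1^-1 s4^-1 s4^-1 s2^-1]
Reduced word: s4 s1^-1 s2 s1^-1 s4^-1 s4^-1 s2^-1

Answer: no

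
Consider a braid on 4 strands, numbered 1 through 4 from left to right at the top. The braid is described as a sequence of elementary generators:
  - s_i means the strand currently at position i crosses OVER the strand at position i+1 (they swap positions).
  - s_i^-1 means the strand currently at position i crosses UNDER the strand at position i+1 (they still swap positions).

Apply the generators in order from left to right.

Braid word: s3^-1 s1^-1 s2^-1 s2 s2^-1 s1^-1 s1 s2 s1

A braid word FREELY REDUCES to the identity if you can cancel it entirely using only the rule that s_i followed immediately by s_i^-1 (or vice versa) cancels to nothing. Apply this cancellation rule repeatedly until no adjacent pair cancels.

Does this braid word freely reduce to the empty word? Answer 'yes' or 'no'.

Gen 1 (s3^-1): push. Stack: [s3^-1]
Gen 2 (s1^-1): push. Stack: [s3^-1 s1^-1]
Gen 3 (s2^-1): push. Stack: [s3^-1 s1^-1 s2^-1]
Gen 4 (s2): cancels prior s2^-1. Stack: [s3^-1 s1^-1]
Gen 5 (s2^-1): push. Stack: [s3^-1 s1^-1 s2^-1]
Gen 6 (s1^-1): push. Stack: [s3^-1 s1^-1 s2^-1 s1^-1]
Gen 7 (s1): cancels prior s1^-1. Stack: [s3^-1 s1^-1 s2^-1]
Gen 8 (s2): cancels prior s2^-1. Stack: [s3^-1 s1^-1]
Gen 9 (s1): cancels prior s1^-1. Stack: [s3^-1]
Reduced word: s3^-1

Answer: no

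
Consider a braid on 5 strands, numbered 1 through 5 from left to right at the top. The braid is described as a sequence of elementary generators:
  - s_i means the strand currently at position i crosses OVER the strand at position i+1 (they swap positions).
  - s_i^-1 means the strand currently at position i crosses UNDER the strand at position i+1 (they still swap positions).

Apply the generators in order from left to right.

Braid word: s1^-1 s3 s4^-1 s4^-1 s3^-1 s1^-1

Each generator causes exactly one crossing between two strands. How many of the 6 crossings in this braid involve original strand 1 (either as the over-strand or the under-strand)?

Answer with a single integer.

Gen 1: crossing 1x2. Involves strand 1? yes. Count so far: 1
Gen 2: crossing 3x4. Involves strand 1? no. Count so far: 1
Gen 3: crossing 3x5. Involves strand 1? no. Count so far: 1
Gen 4: crossing 5x3. Involves strand 1? no. Count so far: 1
Gen 5: crossing 4x3. Involves strand 1? no. Count so far: 1
Gen 6: crossing 2x1. Involves strand 1? yes. Count so far: 2

Answer: 2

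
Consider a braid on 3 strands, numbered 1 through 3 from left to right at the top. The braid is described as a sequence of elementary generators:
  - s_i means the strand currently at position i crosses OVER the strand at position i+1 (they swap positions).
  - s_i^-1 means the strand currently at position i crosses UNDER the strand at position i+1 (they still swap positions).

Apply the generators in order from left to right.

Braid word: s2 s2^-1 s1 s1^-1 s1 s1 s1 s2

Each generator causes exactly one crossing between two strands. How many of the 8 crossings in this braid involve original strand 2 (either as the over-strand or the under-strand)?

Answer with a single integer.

Gen 1: crossing 2x3. Involves strand 2? yes. Count so far: 1
Gen 2: crossing 3x2. Involves strand 2? yes. Count so far: 2
Gen 3: crossing 1x2. Involves strand 2? yes. Count so far: 3
Gen 4: crossing 2x1. Involves strand 2? yes. Count so far: 4
Gen 5: crossing 1x2. Involves strand 2? yes. Count so far: 5
Gen 6: crossing 2x1. Involves strand 2? yes. Count so far: 6
Gen 7: crossing 1x2. Involves strand 2? yes. Count so far: 7
Gen 8: crossing 1x3. Involves strand 2? no. Count so far: 7

Answer: 7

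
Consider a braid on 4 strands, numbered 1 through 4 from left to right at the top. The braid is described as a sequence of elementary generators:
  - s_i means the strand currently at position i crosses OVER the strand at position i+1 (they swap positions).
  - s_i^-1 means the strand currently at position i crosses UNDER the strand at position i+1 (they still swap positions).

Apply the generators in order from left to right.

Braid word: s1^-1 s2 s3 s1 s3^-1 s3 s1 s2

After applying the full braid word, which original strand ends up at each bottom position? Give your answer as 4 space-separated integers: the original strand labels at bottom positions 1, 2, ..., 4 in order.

Answer: 2 4 3 1

Derivation:
Gen 1 (s1^-1): strand 1 crosses under strand 2. Perm now: [2 1 3 4]
Gen 2 (s2): strand 1 crosses over strand 3. Perm now: [2 3 1 4]
Gen 3 (s3): strand 1 crosses over strand 4. Perm now: [2 3 4 1]
Gen 4 (s1): strand 2 crosses over strand 3. Perm now: [3 2 4 1]
Gen 5 (s3^-1): strand 4 crosses under strand 1. Perm now: [3 2 1 4]
Gen 6 (s3): strand 1 crosses over strand 4. Perm now: [3 2 4 1]
Gen 7 (s1): strand 3 crosses over strand 2. Perm now: [2 3 4 1]
Gen 8 (s2): strand 3 crosses over strand 4. Perm now: [2 4 3 1]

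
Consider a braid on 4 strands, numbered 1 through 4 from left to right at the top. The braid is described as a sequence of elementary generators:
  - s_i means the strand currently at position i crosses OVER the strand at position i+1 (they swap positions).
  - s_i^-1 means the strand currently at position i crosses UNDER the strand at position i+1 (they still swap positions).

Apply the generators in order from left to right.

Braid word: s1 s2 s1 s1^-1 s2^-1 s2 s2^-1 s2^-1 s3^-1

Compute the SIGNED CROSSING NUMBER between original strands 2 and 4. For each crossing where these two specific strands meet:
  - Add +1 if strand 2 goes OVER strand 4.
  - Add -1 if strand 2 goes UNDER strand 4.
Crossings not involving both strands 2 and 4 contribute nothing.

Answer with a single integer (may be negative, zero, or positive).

Gen 1: crossing 1x2. Both 2&4? no. Sum: 0
Gen 2: crossing 1x3. Both 2&4? no. Sum: 0
Gen 3: crossing 2x3. Both 2&4? no. Sum: 0
Gen 4: crossing 3x2. Both 2&4? no. Sum: 0
Gen 5: crossing 3x1. Both 2&4? no. Sum: 0
Gen 6: crossing 1x3. Both 2&4? no. Sum: 0
Gen 7: crossing 3x1. Both 2&4? no. Sum: 0
Gen 8: crossing 1x3. Both 2&4? no. Sum: 0
Gen 9: crossing 1x4. Both 2&4? no. Sum: 0

Answer: 0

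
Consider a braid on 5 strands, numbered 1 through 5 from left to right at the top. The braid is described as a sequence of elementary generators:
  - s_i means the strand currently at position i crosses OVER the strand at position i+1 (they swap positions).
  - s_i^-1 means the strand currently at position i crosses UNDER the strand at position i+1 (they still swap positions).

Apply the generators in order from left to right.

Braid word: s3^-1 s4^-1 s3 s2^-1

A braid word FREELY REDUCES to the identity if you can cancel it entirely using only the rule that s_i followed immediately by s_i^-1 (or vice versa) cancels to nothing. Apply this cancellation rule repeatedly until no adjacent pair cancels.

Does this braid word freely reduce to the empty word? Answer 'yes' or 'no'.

Gen 1 (s3^-1): push. Stack: [s3^-1]
Gen 2 (s4^-1): push. Stack: [s3^-1 s4^-1]
Gen 3 (s3): push. Stack: [s3^-1 s4^-1 s3]
Gen 4 (s2^-1): push. Stack: [s3^-1 s4^-1 s3 s2^-1]
Reduced word: s3^-1 s4^-1 s3 s2^-1

Answer: no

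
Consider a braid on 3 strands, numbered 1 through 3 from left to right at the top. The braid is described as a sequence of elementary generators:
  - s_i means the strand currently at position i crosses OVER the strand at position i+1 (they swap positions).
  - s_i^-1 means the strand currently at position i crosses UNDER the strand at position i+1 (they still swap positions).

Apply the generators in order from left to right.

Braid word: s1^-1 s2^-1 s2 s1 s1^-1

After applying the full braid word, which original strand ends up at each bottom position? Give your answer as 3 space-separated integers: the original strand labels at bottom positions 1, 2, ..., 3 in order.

Answer: 2 1 3

Derivation:
Gen 1 (s1^-1): strand 1 crosses under strand 2. Perm now: [2 1 3]
Gen 2 (s2^-1): strand 1 crosses under strand 3. Perm now: [2 3 1]
Gen 3 (s2): strand 3 crosses over strand 1. Perm now: [2 1 3]
Gen 4 (s1): strand 2 crosses over strand 1. Perm now: [1 2 3]
Gen 5 (s1^-1): strand 1 crosses under strand 2. Perm now: [2 1 3]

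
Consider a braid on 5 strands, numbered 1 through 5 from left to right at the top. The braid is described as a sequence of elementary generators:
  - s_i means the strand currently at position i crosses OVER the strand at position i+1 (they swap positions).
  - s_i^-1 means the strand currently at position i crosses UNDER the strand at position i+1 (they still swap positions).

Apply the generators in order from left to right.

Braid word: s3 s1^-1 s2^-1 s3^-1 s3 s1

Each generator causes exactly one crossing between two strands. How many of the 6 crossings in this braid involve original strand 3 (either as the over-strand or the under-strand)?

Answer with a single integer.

Gen 1: crossing 3x4. Involves strand 3? yes. Count so far: 1
Gen 2: crossing 1x2. Involves strand 3? no. Count so far: 1
Gen 3: crossing 1x4. Involves strand 3? no. Count so far: 1
Gen 4: crossing 1x3. Involves strand 3? yes. Count so far: 2
Gen 5: crossing 3x1. Involves strand 3? yes. Count so far: 3
Gen 6: crossing 2x4. Involves strand 3? no. Count so far: 3

Answer: 3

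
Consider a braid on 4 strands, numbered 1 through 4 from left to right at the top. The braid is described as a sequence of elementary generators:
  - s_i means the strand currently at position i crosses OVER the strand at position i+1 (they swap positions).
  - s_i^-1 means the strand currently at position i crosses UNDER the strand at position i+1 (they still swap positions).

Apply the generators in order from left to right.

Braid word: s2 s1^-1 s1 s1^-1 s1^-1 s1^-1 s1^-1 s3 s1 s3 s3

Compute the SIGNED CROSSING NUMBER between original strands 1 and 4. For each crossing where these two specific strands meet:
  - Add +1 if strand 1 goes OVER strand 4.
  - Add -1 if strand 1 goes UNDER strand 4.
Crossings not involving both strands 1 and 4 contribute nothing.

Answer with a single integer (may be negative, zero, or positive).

Answer: 0

Derivation:
Gen 1: crossing 2x3. Both 1&4? no. Sum: 0
Gen 2: crossing 1x3. Both 1&4? no. Sum: 0
Gen 3: crossing 3x1. Both 1&4? no. Sum: 0
Gen 4: crossing 1x3. Both 1&4? no. Sum: 0
Gen 5: crossing 3x1. Both 1&4? no. Sum: 0
Gen 6: crossing 1x3. Both 1&4? no. Sum: 0
Gen 7: crossing 3x1. Both 1&4? no. Sum: 0
Gen 8: crossing 2x4. Both 1&4? no. Sum: 0
Gen 9: crossing 1x3. Both 1&4? no. Sum: 0
Gen 10: crossing 4x2. Both 1&4? no. Sum: 0
Gen 11: crossing 2x4. Both 1&4? no. Sum: 0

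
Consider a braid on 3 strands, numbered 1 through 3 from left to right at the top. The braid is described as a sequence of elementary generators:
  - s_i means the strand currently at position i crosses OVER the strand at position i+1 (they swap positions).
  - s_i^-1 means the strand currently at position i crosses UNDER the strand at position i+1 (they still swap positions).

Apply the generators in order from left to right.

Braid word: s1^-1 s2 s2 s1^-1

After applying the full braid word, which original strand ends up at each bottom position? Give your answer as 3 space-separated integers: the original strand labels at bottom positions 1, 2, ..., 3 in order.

Gen 1 (s1^-1): strand 1 crosses under strand 2. Perm now: [2 1 3]
Gen 2 (s2): strand 1 crosses over strand 3. Perm now: [2 3 1]
Gen 3 (s2): strand 3 crosses over strand 1. Perm now: [2 1 3]
Gen 4 (s1^-1): strand 2 crosses under strand 1. Perm now: [1 2 3]

Answer: 1 2 3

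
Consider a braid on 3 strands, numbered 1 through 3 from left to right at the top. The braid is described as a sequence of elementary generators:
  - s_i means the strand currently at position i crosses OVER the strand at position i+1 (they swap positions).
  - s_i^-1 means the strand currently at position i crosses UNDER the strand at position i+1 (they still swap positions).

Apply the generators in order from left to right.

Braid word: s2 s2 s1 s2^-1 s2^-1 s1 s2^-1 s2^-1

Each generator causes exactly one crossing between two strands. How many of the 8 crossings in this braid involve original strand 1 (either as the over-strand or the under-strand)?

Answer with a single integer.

Answer: 4

Derivation:
Gen 1: crossing 2x3. Involves strand 1? no. Count so far: 0
Gen 2: crossing 3x2. Involves strand 1? no. Count so far: 0
Gen 3: crossing 1x2. Involves strand 1? yes. Count so far: 1
Gen 4: crossing 1x3. Involves strand 1? yes. Count so far: 2
Gen 5: crossing 3x1. Involves strand 1? yes. Count so far: 3
Gen 6: crossing 2x1. Involves strand 1? yes. Count so far: 4
Gen 7: crossing 2x3. Involves strand 1? no. Count so far: 4
Gen 8: crossing 3x2. Involves strand 1? no. Count so far: 4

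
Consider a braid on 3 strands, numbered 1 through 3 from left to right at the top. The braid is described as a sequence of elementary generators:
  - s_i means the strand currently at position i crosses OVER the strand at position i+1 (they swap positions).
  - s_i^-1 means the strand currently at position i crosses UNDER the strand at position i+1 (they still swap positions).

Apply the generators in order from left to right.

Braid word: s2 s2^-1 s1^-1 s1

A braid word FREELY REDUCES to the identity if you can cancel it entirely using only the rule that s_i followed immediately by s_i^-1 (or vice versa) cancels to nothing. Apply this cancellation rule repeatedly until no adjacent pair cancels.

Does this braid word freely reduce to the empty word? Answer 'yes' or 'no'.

Gen 1 (s2): push. Stack: [s2]
Gen 2 (s2^-1): cancels prior s2. Stack: []
Gen 3 (s1^-1): push. Stack: [s1^-1]
Gen 4 (s1): cancels prior s1^-1. Stack: []
Reduced word: (empty)

Answer: yes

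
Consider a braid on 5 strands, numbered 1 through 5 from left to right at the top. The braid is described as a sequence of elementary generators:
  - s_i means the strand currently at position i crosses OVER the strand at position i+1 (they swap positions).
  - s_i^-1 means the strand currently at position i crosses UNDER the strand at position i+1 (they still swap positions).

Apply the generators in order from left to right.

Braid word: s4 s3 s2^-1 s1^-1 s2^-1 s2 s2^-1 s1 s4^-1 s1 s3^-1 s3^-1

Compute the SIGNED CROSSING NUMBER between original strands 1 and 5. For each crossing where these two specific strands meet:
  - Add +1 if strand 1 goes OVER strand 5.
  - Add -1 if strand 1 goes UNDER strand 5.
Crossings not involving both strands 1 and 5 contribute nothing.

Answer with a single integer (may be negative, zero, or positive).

Gen 1: crossing 4x5. Both 1&5? no. Sum: 0
Gen 2: crossing 3x5. Both 1&5? no. Sum: 0
Gen 3: crossing 2x5. Both 1&5? no. Sum: 0
Gen 4: 1 under 5. Both 1&5? yes. Contrib: -1. Sum: -1
Gen 5: crossing 1x2. Both 1&5? no. Sum: -1
Gen 6: crossing 2x1. Both 1&5? no. Sum: -1
Gen 7: crossing 1x2. Both 1&5? no. Sum: -1
Gen 8: crossing 5x2. Both 1&5? no. Sum: -1
Gen 9: crossing 3x4. Both 1&5? no. Sum: -1
Gen 10: crossing 2x5. Both 1&5? no. Sum: -1
Gen 11: crossing 1x4. Both 1&5? no. Sum: -1
Gen 12: crossing 4x1. Both 1&5? no. Sum: -1

Answer: -1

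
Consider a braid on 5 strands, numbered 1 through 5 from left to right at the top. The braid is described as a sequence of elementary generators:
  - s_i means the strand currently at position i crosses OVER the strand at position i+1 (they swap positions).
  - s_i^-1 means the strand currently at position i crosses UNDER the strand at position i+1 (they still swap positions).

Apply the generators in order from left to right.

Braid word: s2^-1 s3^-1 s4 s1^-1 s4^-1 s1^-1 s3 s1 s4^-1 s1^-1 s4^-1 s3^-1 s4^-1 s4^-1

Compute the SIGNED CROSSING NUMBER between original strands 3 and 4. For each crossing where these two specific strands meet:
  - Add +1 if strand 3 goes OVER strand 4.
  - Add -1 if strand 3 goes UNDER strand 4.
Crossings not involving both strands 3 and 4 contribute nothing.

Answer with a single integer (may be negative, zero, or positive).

Gen 1: crossing 2x3. Both 3&4? no. Sum: 0
Gen 2: crossing 2x4. Both 3&4? no. Sum: 0
Gen 3: crossing 2x5. Both 3&4? no. Sum: 0
Gen 4: crossing 1x3. Both 3&4? no. Sum: 0
Gen 5: crossing 5x2. Both 3&4? no. Sum: 0
Gen 6: crossing 3x1. Both 3&4? no. Sum: 0
Gen 7: crossing 4x2. Both 3&4? no. Sum: 0
Gen 8: crossing 1x3. Both 3&4? no. Sum: 0
Gen 9: crossing 4x5. Both 3&4? no. Sum: 0
Gen 10: crossing 3x1. Both 3&4? no. Sum: 0
Gen 11: crossing 5x4. Both 3&4? no. Sum: 0
Gen 12: crossing 2x4. Both 3&4? no. Sum: 0
Gen 13: crossing 2x5. Both 3&4? no. Sum: 0
Gen 14: crossing 5x2. Both 3&4? no. Sum: 0

Answer: 0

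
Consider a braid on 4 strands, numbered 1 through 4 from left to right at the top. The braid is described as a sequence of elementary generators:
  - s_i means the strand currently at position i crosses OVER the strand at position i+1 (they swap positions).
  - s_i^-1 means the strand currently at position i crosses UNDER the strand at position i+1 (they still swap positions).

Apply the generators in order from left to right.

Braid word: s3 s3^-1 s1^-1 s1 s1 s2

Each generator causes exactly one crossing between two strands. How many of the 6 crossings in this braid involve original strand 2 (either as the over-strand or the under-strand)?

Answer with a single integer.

Gen 1: crossing 3x4. Involves strand 2? no. Count so far: 0
Gen 2: crossing 4x3. Involves strand 2? no. Count so far: 0
Gen 3: crossing 1x2. Involves strand 2? yes. Count so far: 1
Gen 4: crossing 2x1. Involves strand 2? yes. Count so far: 2
Gen 5: crossing 1x2. Involves strand 2? yes. Count so far: 3
Gen 6: crossing 1x3. Involves strand 2? no. Count so far: 3

Answer: 3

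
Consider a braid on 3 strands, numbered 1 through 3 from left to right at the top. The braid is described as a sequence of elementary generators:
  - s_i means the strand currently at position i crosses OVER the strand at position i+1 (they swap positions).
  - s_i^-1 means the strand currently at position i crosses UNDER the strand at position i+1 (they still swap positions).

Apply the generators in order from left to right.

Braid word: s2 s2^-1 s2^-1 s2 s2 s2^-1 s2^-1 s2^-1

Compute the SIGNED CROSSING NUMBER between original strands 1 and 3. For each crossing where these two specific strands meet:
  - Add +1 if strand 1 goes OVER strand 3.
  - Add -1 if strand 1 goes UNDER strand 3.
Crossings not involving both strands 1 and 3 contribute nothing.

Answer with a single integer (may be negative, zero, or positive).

Gen 1: crossing 2x3. Both 1&3? no. Sum: 0
Gen 2: crossing 3x2. Both 1&3? no. Sum: 0
Gen 3: crossing 2x3. Both 1&3? no. Sum: 0
Gen 4: crossing 3x2. Both 1&3? no. Sum: 0
Gen 5: crossing 2x3. Both 1&3? no. Sum: 0
Gen 6: crossing 3x2. Both 1&3? no. Sum: 0
Gen 7: crossing 2x3. Both 1&3? no. Sum: 0
Gen 8: crossing 3x2. Both 1&3? no. Sum: 0

Answer: 0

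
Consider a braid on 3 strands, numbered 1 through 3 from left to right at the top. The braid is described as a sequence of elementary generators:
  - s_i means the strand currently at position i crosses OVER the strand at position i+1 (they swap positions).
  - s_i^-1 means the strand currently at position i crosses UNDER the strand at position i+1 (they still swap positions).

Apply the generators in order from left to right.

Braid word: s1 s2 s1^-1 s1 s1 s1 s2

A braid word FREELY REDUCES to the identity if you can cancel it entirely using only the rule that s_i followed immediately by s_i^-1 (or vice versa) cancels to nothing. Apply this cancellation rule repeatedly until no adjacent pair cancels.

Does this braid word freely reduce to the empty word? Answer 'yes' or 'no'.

Answer: no

Derivation:
Gen 1 (s1): push. Stack: [s1]
Gen 2 (s2): push. Stack: [s1 s2]
Gen 3 (s1^-1): push. Stack: [s1 s2 s1^-1]
Gen 4 (s1): cancels prior s1^-1. Stack: [s1 s2]
Gen 5 (s1): push. Stack: [s1 s2 s1]
Gen 6 (s1): push. Stack: [s1 s2 s1 s1]
Gen 7 (s2): push. Stack: [s1 s2 s1 s1 s2]
Reduced word: s1 s2 s1 s1 s2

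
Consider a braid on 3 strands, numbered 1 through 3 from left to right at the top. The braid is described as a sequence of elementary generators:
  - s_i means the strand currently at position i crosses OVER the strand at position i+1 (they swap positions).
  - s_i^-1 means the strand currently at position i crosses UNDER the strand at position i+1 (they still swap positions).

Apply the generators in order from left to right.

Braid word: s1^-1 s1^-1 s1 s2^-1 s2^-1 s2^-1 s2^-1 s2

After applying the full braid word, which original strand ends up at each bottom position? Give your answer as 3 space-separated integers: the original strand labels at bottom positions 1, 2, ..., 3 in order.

Answer: 2 3 1

Derivation:
Gen 1 (s1^-1): strand 1 crosses under strand 2. Perm now: [2 1 3]
Gen 2 (s1^-1): strand 2 crosses under strand 1. Perm now: [1 2 3]
Gen 3 (s1): strand 1 crosses over strand 2. Perm now: [2 1 3]
Gen 4 (s2^-1): strand 1 crosses under strand 3. Perm now: [2 3 1]
Gen 5 (s2^-1): strand 3 crosses under strand 1. Perm now: [2 1 3]
Gen 6 (s2^-1): strand 1 crosses under strand 3. Perm now: [2 3 1]
Gen 7 (s2^-1): strand 3 crosses under strand 1. Perm now: [2 1 3]
Gen 8 (s2): strand 1 crosses over strand 3. Perm now: [2 3 1]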